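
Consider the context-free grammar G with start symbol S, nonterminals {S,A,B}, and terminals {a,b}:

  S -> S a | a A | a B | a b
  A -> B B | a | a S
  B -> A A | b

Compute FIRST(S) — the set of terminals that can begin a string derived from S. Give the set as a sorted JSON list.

FIRST sets, iterate to fixpoint:
iter 1:
  A via A→a: +{a}
  B via B→A A: +{a}
  B via B→b: +{b}
  S via S→a A: +{a}
  FIRST[S]={a}  FIRST[A]={a}  FIRST[B]={a,b}
iter 2:
  A via A→B B: +{b}
  FIRST[S]={a}  FIRST[A]={a,b}  FIRST[B]={a,b}
iter 3: — fixpoint
  FIRST[S]={a}  FIRST[A]={a,b}  FIRST[B]={a,b}

FIRST(S) = ["a"]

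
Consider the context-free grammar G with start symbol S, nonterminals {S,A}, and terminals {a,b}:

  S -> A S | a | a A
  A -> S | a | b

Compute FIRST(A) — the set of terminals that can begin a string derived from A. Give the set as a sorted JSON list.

Compute FIRST by fixpoint:
round 1:
  A via A→a: +{a}
  A via A→b: +{b}
  S via S→A S: +{a,b}
  S: {a,b}  A: {a,b}
round 2: done
  S: {a,b}  A: {a,b}

FIRST(A) = ["a", "b"]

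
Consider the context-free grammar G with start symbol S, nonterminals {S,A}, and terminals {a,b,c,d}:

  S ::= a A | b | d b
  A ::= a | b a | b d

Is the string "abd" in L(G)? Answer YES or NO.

CNF form of G:
  S -> T1 A | T2 T0 | b
  A -> T0 T1 | T0 T2 | a
  T0 -> b
  T1 -> a
  T2 -> d

Fill CYK table bottom-up:
  cell(0,0) a: {A,T1}  orig:{A}
  cell(1,1) b: {S,T0}  orig:{S}
  cell(2,2) d: {T2}  orig:{}
  cell(0,1) ab: ∅
  cell(1,2) bd: {A}
  cell(0,2) abd: {S}

S ∈ T[0,2] ⇒ YES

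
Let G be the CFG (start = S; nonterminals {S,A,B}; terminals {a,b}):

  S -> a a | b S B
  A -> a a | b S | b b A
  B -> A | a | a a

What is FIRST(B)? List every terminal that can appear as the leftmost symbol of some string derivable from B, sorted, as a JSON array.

FIRST iteration:
iter 1:
  A via A→a a: +{a}
  A via A→b S: +{b}
  B via B→A: +{a,b}
  S via S→a a: +{a}
  S via S→b S B: +{b}
  FIRST[S]={a,b}  FIRST[A]={a,b}  FIRST[B]={a,b}
iter 2: (no change)
  FIRST[S]={a,b}  FIRST[A]={a,b}  FIRST[B]={a,b}

FIRST(B) = ["a", "b"]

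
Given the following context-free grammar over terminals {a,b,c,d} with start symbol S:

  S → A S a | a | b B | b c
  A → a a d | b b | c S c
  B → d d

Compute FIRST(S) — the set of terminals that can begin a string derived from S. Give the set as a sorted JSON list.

Compute FIRST by fixpoint:
pass 1:
  A via A→a a d: +{a}
  A via A→b b: +{b}
  A via A→c S c: +{c}
  B via B→d d: +{d}
  S via S→A S a: +{a,b,c}
  S: {a,b,c}  A: {a,b,c}  B: {d}
pass 2: (stable)
  S: {a,b,c}  A: {a,b,c}  B: {d}

FIRST(S) = ["a", "b", "c"]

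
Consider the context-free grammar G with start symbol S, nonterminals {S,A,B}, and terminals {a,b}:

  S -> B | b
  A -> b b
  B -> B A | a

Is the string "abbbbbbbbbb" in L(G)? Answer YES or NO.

CNF form of G:
  S -> B A | a | b
  A -> T0 T0
  B -> B A | a
  T0 -> b

CYK fill:
  [0..0]={B,S}  "a"
  [1..1]={S,T0}  "b"  orig:{S}
  [2..2]={S,T0}  "b"  orig:{S}
  [3..3]={S,T0}  "b"  orig:{S}
  [4..4]={S,T0}  "b"  orig:{S}
  [5..5]={S,T0}  "b"  orig:{S}
  [6..6]={S,T0}  "b"  orig:{S}
  [7..7]={S,T0}  "b"  orig:{S}
  [8..8]={S,T0}  "b"  orig:{S}
  [9..9]={S,T0}  "b"  orig:{S}
  [10..10]={S,T0}  "b"  orig:{S}
  [0..1]=∅  "ab"
  [1..2]={A}  "bb"
  [2..3]={A}  "bb"
  [3..4]={A}  "bb"
  [4..5]={A}  "bb"
  [5..6]={A}  "bb"
  [6..7]={A}  "bb"
  [7..8]={A}  "bb"
  [8..9]={A}  "bb"
  [9..10]={A}  "bb"
  [0..2]={B,S}  "abb"
  [1..3]=∅  "bbb"
  [2..4]=∅  "bbb"
  [3..5]=∅  "bbb"
  [4..6]=∅  "bbb"
  [5..7]=∅  "bbb"
  [6..8]=∅  "bbb"
  [7..9]=∅  "bbb"
  [8..10]=∅  "bbb"
  [0..3]=∅  "abbb"
  [1..4]=∅  "bbbb"
  [2..5]=∅  "bbbb"
  [3..6]=∅  "bbbb"
  [4..7]=∅  "bbbb"
  [5..8]=∅  "bbbb"
  [6..9]=∅  "bbbb"
  [7..10]=∅  "bbbb"
  [0..4]={B,S}  "abbbb"
  [1..5]=∅  "bbbbb"
  [2..6]=∅  "bbbbb"
  [3..7]=∅  "bbbbb"
  [4..8]=∅  "bbbbb"
  [5..9]=∅  "bbbbb"
  [6..10]=∅  "bbbbb"
  [0..5]=∅  "abbbbb"
  [1..6]=∅  "bbbbbb"
  [2..7]=∅  "bbbbbb"
  [3..8]=∅  "bbbbbb"
  [4..9]=∅  "bbbbbb"
  [5..10]=∅  "bbbbbb"
  [0..6]={B,S}  "abbbbbb"
  [1..7]=∅  "bbbbbbb"
  [2..8]=∅  "bbbbbbb"
  [3..9]=∅  "bbbbbbb"
  [4..10]=∅  "bbbbbbb"
  [0..7]=∅  "abbbbbbb"
  [1..8]=∅  "bbbbbbbb"
  [2..9]=∅  "bbbbbbbb"
  [3..10]=∅  "bbbbbbbb"
  [0..8]={B,S}  "abbbbbbbb"
  [1..9]=∅  "bbbbbbbbb"
  [2..10]=∅  "bbbbbbbbb"
  [0..9]=∅  "abbbbbbbbb"
  [1..10]=∅  "bbbbbbbbbb"
  [0..10]={B,S}  "abbbbbbbbbb"

S ∈ T[0,10] ⇒ YES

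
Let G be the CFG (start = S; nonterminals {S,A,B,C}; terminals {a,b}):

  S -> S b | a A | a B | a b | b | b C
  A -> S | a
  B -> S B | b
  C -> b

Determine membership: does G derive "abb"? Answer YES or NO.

CNF form of G:
  S -> S T0 | T0 C | T1 A | T1 B | T1 T0 | b
  A -> S T0 | T0 C | T1 A | T1 B | T1 T0 | a | b
  B -> S B | b
  C -> b
  T0 -> b
  T1 -> a

CYK fill:
  T[0,0] 'a' = {A,T1}  orig:{A}
  T[1,1] 'b' = {A,B,C,S,T0}  orig:{A,B,C,S}
  T[2,2] 'b' = {A,B,C,S,T0}  orig:{A,B,C,S}
  T[0,1] 'ab' = {A,S}
  T[1,2] 'bb' = {A,B,S}
  T[0,2] 'abb' = {A,B,S}

S ∈ T[0,2] ⇒ YES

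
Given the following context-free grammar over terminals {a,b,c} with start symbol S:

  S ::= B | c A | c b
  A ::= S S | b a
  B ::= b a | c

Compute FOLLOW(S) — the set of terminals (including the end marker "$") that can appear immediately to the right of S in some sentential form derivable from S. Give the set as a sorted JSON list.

FIRST sets, iterate to fixpoint:
pass 1:
  A via A→b a: +{b}
  B via B→b a: +{b}
  B via B→c: +{c}
  S via S→B: +{b,c}
  S: {b,c}  A: {b}  B: {b,c}
pass 2:
  A via A→S S: +{c}
  S: {b,c}  A: {b,c}  B: {b,c}
pass 3: — fixpoint
  S: {b,c}  A: {b,c}  B: {b,c}

FOLLOW iteration:
initialize: $ ∈ FOLLOW(S)
[1]
  A→S S: FOLLOW(S) ⊇ FIRST(S) = {b,c}; new: +{b,c}
  S→B: FOLLOW(B) ⊇ FOLLOW(S) ⊇ {$,b,c}; new: +{$,b,c}
  S→c A: FOLLOW(A) ⊇ FOLLOW(S) ⊇ {$,b,c}; new: +{$,b,c}
  FOLLOW(S)={$,b,c}  FOLLOW(A)={$,b,c}  FOLLOW(B)={$,b,c}
[2] — fixpoint
  FOLLOW(S)={$,b,c}  FOLLOW(A)={$,b,c}  FOLLOW(B)={$,b,c}

FOLLOW(S) = ["$", "b", "c"]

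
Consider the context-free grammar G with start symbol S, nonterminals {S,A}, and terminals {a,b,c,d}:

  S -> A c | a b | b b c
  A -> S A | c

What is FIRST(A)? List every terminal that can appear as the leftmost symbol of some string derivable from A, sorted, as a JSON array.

Compute FIRST by fixpoint:
iter 1:
  A via A→c: +{c}
  S via S→A c: +{c}
  S via S→a b: +{a}
  S via S→b b c: +{b}
  S: {a,b,c}  A: {c}
iter 2:
  A via A→S A: +{a,b}
  S: {a,b,c}  A: {a,b,c}
iter 3: done
  S: {a,b,c}  A: {a,b,c}

FIRST(A) = ["a", "b", "c"]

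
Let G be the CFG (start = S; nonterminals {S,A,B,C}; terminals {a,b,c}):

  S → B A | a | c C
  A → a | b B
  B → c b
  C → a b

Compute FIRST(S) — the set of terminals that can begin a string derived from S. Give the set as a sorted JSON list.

Compute FIRST by fixpoint:
[1]
  A via A→a: +{a}
  A via A→b B: +{b}
  B via B→c b: +{c}
  C via C→a b: +{a}
  S via S→B A: +{c}
  S via S→a: +{a}
  FIRST(S)={a,c}  FIRST(A)={a,b}  FIRST(B)={c}  FIRST(C)={a}
[2] (stable)
  FIRST(S)={a,c}  FIRST(A)={a,b}  FIRST(B)={c}  FIRST(C)={a}

FIRST(S) = ["a", "c"]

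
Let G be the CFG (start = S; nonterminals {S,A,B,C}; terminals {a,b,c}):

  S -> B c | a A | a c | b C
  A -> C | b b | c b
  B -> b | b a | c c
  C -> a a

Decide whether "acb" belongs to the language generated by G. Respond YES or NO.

CNF form of G:
  S -> B T2 | T0 A | T0 T2 | T1 C
  A -> T0 T0 | T1 T1 | T2 T1
  B -> T1 T0 | T2 T2 | b
  C -> T0 T0
  T0 -> a
  T1 -> b
  T2 -> c

CYK fill:
  [0..0]={T0}  "a"  orig:{}
  [1..1]={T2}  "c"  orig:{}
  [2..2]={B,T1}  "b"  orig:{B}
  [0..1]={S}  "ac"
  [1..2]={A}  "cb"
  [0..2]={S}  "acb"

S ∈ T[0,2] ⇒ YES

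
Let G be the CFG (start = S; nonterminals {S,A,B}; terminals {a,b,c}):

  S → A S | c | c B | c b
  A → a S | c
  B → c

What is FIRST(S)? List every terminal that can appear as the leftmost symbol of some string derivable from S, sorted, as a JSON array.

FIRST sets, iterate to fixpoint:
pass 1:
  A via A→a S: +{a}
  A via A→c: +{c}
  B via B→c: +{c}
  S via S→A S: +{a,c}
  FIRST(S)={a,c}  FIRST(A)={a,c}  FIRST(B)={c}
pass 2: (stable)
  FIRST(S)={a,c}  FIRST(A)={a,c}  FIRST(B)={c}

FIRST(S) = ["a", "c"]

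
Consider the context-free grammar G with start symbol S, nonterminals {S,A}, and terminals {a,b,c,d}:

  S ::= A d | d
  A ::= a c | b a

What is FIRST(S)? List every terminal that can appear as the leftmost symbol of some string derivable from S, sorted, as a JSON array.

FIRST iteration:
pass 1:
  A via A→a c: +{a}
  A via A→b a: +{b}
  S via S→A d: +{a,b}
  S via S→d: +{d}
  FIRST(S)={a,b,d}  FIRST(A)={a,b}
pass 2: (stable)
  FIRST(S)={a,b,d}  FIRST(A)={a,b}

FIRST(S) = ["a", "b", "d"]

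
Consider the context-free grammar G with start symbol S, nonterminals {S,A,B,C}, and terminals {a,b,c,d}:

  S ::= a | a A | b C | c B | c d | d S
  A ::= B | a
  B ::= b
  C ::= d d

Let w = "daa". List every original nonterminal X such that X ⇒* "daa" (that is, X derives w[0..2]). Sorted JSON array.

CNF form of G:
  S -> T0 S | T1 A | T2 C | T3 B | T3 T0 | a
  A -> a | b
  B -> b
  C -> T0 T0
  T0 -> d
  T1 -> a
  T2 -> b
  T3 -> c

CYK table (by increasing span), restricted to cells inside w[0..2]:
  [0..0]={T0}  "d"  orig:{}
  [1..1]={A,S,T1}  "a"  orig:{A,S}
  [2..2]={A,S,T1}  "a"  orig:{A,S}
  [0..1]={S}  "da"
  [1..2]={S}  "aa"
  [0..2]={S}  "daa"

Original NTs in T[0,2] deriving "daa": ["S"]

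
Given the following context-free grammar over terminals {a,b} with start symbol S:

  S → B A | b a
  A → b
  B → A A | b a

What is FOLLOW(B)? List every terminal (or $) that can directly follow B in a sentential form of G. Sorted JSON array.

Compute FIRST by fixpoint:
iter 1:
  A via A→b: +{b}
  B via B→A A: +{b}
  S via S→B A: +{b}
  FIRST(S)={b}  FIRST(A)={b}  FIRST(B)={b}
iter 2: — fixpoint
  FIRST(S)={b}  FIRST(A)={b}  FIRST(B)={b}

FOLLOW iteration:
seed FOLLOW(S) with $
pass 1:
  B→A A: FOLLOW(A) ⊇ FIRST(A) = {b}; new: +{b}
  S→B A: FOLLOW(B) ⊇ FIRST(A) = {b}; new: +{b}
  S→B A: FOLLOW(A) ⊇ FOLLOW(S) ⊇ {$}; new: +{$}
  S: {$}  A: {$,b}  B: {b}
pass 2: done
  S: {$}  A: {$,b}  B: {b}

FOLLOW(B) = ["b"]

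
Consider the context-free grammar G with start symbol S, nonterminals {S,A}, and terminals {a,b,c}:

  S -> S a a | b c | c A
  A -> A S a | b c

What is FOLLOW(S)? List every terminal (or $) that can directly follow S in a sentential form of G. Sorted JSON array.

Compute FIRST by fixpoint:
round 1:
  A via A→b c: +{b}
  S via S→b c: +{b}
  S via S→c A: +{c}
  FIRST(S)={b,c}  FIRST(A)={b}
round 2: done
  FIRST(S)={b,c}  FIRST(A)={b}

FOLLOW iteration:
seed FOLLOW(S) with $
round 1:
  A→A S a: FOLLOW(A) ⊇ FIRST(S) = {b,c}; new: +{b,c}
  A→A S a: FOLLOW(S) ⊇ FIRST(a) = {a}; new: +{a}
  S→c A: FOLLOW(A) ⊇ FOLLOW(S) ⊇ {$,a}; new: +{$,a}
  FOLLOW(S)={$,a}  FOLLOW(A)={$,a,b,c}
round 2: (stable)
  FOLLOW(S)={$,a}  FOLLOW(A)={$,a,b,c}

FOLLOW(S) = ["$", "a"]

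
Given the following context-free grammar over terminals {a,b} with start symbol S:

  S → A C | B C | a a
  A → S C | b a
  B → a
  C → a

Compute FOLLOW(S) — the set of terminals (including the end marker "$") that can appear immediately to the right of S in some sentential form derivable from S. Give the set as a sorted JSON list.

FIRST iteration:
round 1:
  A via A→b a: +{b}
  B via B→a: +{a}
  C via C→a: +{a}
  S via S→A C: +{b}
  S via S→B C: +{a}
  S: {a,b}  A: {b}  B: {a}  C: {a}
round 2:
  A via A→S C: +{a}
  S: {a,b}  A: {a,b}  B: {a}  C: {a}
round 3: — fixpoint
  S: {a,b}  A: {a,b}  B: {a}  C: {a}

Compute FOLLOW by fixpoint:
initialize: $ ∈ FOLLOW(S)
[1]
  A→S C: FOLLOW(S) ⊇ FIRST(C) = {a}; new: +{a}
  S→A C: FOLLOW(A) ⊇ FIRST(C) = {a}; new: +{a}
  S→A C: FOLLOW(C) ⊇ FOLLOW(S) ⊇ {$,a}; new: +{$,a}
  S→B C: FOLLOW(B) ⊇ FIRST(C) = {a}; new: +{a}
  FOLLOW[S]={$,a}  FOLLOW[A]={a}  FOLLOW[B]={a}  FOLLOW[C]={$,a}
[2] (stable)
  FOLLOW[S]={$,a}  FOLLOW[A]={a}  FOLLOW[B]={a}  FOLLOW[C]={$,a}

FOLLOW(S) = ["$", "a"]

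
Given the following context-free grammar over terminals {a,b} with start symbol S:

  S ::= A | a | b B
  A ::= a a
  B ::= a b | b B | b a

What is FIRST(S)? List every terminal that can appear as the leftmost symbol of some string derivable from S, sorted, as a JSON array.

Compute FIRST by fixpoint:
iter 1:
  A via A→a a: +{a}
  B via B→a b: +{a}
  B via B→b B: +{b}
  S via S→A: +{a}
  S via S→b B: +{b}
  S: {a,b}  A: {a}  B: {a,b}
iter 2: — fixpoint
  S: {a,b}  A: {a}  B: {a,b}

FIRST(S) = ["a", "b"]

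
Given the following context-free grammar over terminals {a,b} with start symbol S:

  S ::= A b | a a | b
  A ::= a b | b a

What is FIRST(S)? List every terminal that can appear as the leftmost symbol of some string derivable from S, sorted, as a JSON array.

FIRST iteration:
pass 1:
  A via A→a b: +{a}
  A via A→b a: +{b}
  S via S→A b: +{a,b}
  FIRST[S]={a,b}  FIRST[A]={a,b}
pass 2: — fixpoint
  FIRST[S]={a,b}  FIRST[A]={a,b}

FIRST(S) = ["a", "b"]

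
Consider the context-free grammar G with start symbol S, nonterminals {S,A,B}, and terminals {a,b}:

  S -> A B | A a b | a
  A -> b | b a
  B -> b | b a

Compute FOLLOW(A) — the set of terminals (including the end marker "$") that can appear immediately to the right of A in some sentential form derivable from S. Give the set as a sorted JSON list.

Compute FIRST by fixpoint:
iter 1:
  A via A→b: +{b}
  B via B→b: +{b}
  S via S→A B: +{b}
  S via S→a: +{a}
  S: {a,b}  A: {b}  B: {b}
iter 2: (no change)
  S: {a,b}  A: {b}  B: {b}

FOLLOW iteration:
initialize: $ ∈ FOLLOW(S)
pass 1:
  S→A B: FOLLOW(A) ⊇ FIRST(B) = {b}; new: +{b}
  S→A B: FOLLOW(B) ⊇ FOLLOW(S) ⊇ {$}; new: +{$}
  S→A a b: FOLLOW(A) ⊇ FIRST(a) = {a}; new: +{a}
  S: {$}  A: {a,b}  B: {$}
pass 2: — fixpoint
  S: {$}  A: {a,b}  B: {$}

FOLLOW(A) = ["a", "b"]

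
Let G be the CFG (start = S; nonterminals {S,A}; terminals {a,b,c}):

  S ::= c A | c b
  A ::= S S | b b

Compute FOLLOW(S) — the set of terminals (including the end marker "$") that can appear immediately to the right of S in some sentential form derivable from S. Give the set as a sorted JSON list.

FIRST iteration:
[1]
  A via A→b b: +{b}
  S via S→c A: +{c}
  FIRST[S]={c}  FIRST[A]={b}
[2]
  A via A→S S: +{c}
  FIRST[S]={c}  FIRST[A]={b,c}
[3] (no change)
  FIRST[S]={c}  FIRST[A]={b,c}

FOLLOW iteration:
initialize: $ ∈ FOLLOW(S)
iter 1:
  A→S S: FOLLOW(S) ⊇ FIRST(S) = {c}; new: +{c}
  S→c A: FOLLOW(A) ⊇ FOLLOW(S) ⊇ {$,c}; new: +{$,c}
  S: {$,c}  A: {$,c}
iter 2: (no change)
  S: {$,c}  A: {$,c}

FOLLOW(S) = ["$", "c"]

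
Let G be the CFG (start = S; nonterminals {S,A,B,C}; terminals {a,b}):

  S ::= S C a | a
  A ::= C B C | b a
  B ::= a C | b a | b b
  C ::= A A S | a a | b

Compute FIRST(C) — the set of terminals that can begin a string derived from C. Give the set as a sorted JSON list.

FIRST iteration:
[1]
  A via A→b a: +{b}
  B via B→a C: +{a}
  B via B→b a: +{b}
  C via C→A A S: +{b}
  C via C→a a: +{a}
  S via S→a: +{a}
  FIRST(S)={a}  FIRST(A)={b}  FIRST(B)={a,b}  FIRST(C)={a,b}
[2]
  A via A→C B C: +{a}
  FIRST(S)={a}  FIRST(A)={a,b}  FIRST(B)={a,b}  FIRST(C)={a,b}
[3] done
  FIRST(S)={a}  FIRST(A)={a,b}  FIRST(B)={a,b}  FIRST(C)={a,b}

FIRST(C) = ["a", "b"]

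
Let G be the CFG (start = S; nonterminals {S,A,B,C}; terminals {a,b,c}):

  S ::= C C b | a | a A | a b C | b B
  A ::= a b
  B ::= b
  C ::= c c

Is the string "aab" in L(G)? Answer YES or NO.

Convert to CNF:
  S -> C X3 | T0 A | T0 X4 | T1 B | a
  A -> T0 T1
  B -> b
  C -> T2 T2
  T0 -> a
  T1 -> b
  T2 -> c
  X3 -> C T1
  X4 -> T1 C

CYK fill:
  cell(0,0) a: {S,T0}  orig:{S}
  cell(1,1) a: {S,T0}  orig:{S}
  cell(2,2) b: {B,T1}  orig:{B}
  cell(0,1) aa: ∅
  cell(1,2) ab: {A}
  cell(0,2) aab: {S}

S ∈ T[0,2] ⇒ YES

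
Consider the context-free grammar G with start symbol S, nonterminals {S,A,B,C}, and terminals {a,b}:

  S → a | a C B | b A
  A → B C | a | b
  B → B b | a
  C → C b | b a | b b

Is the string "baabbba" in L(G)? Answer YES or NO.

CNF form of G:
  S -> T0 A | T1 X2 | a
  A -> B C | a | b
  B -> B T0 | a
  C -> C T0 | T0 T0 | T0 T1
  T0 -> b
  T1 -> a
  X2 -> C B

Fill CYK table bottom-up:
  cell(0,0) b: {A,T0}  orig:{A}
  cell(1,1) a: {A,B,S,T1}  orig:{A,B,S}
  cell(2,2) a: {A,B,S,T1}  orig:{A,B,S}
  cell(3,3) b: {A,T0}  orig:{A}
  cell(4,4) b: {A,T0}  orig:{A}
  cell(5,5) b: {A,T0}  orig:{A}
  cell(6,6) a: {A,B,S,T1}  orig:{A,B,S}
  cell(0,1) ba: {C,S}
  cell(1,2) aa: ∅
  cell(2,3) ab: {B}
  cell(3,4) bb: {C,S}
  cell(4,5) bb: {C,S}
  cell(5,6) ba: {C,S}
  cell(0,2) baa: {X2}  orig:{}
  cell(1,3) aab: ∅
  cell(2,4) abb: {A,B}
  cell(3,5) bbb: {C}
  cell(4,6) bba: {X2}  orig:{}
  cell(0,3) baab: {X2}  orig:{}
  cell(1,4) aabb: ∅
  cell(2,5) abbb: {A,B}
  cell(3,6) bbba: {X2}  orig:{}
  cell(0,4) baabb: {X2}  orig:{}
  cell(1,5) aabbb: ∅
  cell(2,6) abbba: {A,S}
  cell(0,5) baabbb: {X2}  orig:{}
  cell(1,6) aabbba: ∅
  cell(0,6) baabbba: ∅

S ∉ T[0,6] ⇒ NO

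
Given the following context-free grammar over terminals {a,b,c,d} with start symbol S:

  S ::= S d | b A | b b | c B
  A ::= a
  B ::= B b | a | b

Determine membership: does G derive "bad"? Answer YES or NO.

CNF form of G:
  S -> S T1 | T0 A | T0 T0 | T2 B
  A -> a
  B -> B T0 | a | b
  T0 -> b
  T1 -> d
  T2 -> c

Fill CYK table bottom-up:
  T[0,0] 'b' = {B,T0}  orig:{B}
  T[1,1] 'a' = {A,B}
  T[2,2] 'd' = {T1}  orig:{}
  T[0,1] 'ba' = {S}
  T[1,2] 'ad' = ∅
  T[0,2] 'bad' = {S}

S ∈ T[0,2] ⇒ YES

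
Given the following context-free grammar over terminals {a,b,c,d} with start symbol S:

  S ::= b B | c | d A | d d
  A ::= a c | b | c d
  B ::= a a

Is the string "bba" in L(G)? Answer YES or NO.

CNF form of G:
  S -> T2 A | T2 T2 | T3 B | c
  A -> T0 T1 | T1 T2 | b
  B -> T0 T0
  T0 -> a
  T1 -> c
  T2 -> d
  T3 -> b

CYK fill:
  T[0,0] 'b' = {A,T3}  orig:{A}
  T[1,1] 'b' = {A,T3}  orig:{A}
  T[2,2] 'a' = {T0}  orig:{}
  T[0,1] 'bb' = ∅
  T[1,2] 'ba' = ∅
  T[0,2] 'bba' = ∅

S ∉ T[0,2] ⇒ NO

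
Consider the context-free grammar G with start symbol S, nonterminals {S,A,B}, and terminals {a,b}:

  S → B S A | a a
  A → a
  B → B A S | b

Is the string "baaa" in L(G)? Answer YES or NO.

CNF form of G:
  S -> B X2 | T0 T0
  A -> a
  B -> B X1 | b
  T0 -> a
  X1 -> A S
  X2 -> S A

CYK fill:
  cell(0,0) b: {B}
  cell(1,1) a: {A,T0}  orig:{A}
  cell(2,2) a: {A,T0}  orig:{A}
  cell(3,3) a: {A,T0}  orig:{A}
  cell(0,1) ba: ∅
  cell(1,2) aa: {S}
  cell(2,3) aa: {S}
  cell(0,2) baa: ∅
  cell(1,3) aaa: {X1,X2}  orig:{}
  cell(0,3) baaa: {B,S}

S ∈ T[0,3] ⇒ YES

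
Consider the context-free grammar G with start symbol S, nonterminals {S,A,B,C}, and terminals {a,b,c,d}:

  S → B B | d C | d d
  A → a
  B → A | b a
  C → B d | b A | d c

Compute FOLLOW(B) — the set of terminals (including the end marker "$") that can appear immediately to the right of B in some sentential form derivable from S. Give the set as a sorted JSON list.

FIRST iteration:
pass 1:
  A via A→a: +{a}
  B via B→A: +{a}
  B via B→b a: +{b}
  C via C→B d: +{a,b}
  C via C→d c: +{d}
  S via S→B B: +{a,b}
  S via S→d C: +{d}
  FIRST(S)={a,b,d}  FIRST(A)={a}  FIRST(B)={a,b}  FIRST(C)={a,b,d}
pass 2: (no change)
  FIRST(S)={a,b,d}  FIRST(A)={a}  FIRST(B)={a,b}  FIRST(C)={a,b,d}

FOLLOW sets:
seed FOLLOW(S) with $
[1]
  C→B d: FOLLOW(B) ⊇ FIRST(d) = {d}; new: +{d}
  S→B B: FOLLOW(B) ⊇ FIRST(B) = {a,b}; new: +{a,b}
  S→B B: FOLLOW(B) ⊇ FOLLOW(S) ⊇ {$}; new: +{$}
  S→d C: FOLLOW(C) ⊇ FOLLOW(S) ⊇ {$}; new: +{$}
  FOLLOW(S)={$}  FOLLOW(A)={}  FOLLOW(B)={$,a,b,d}  FOLLOW(C)={$}
[2]
  B→A: FOLLOW(A) ⊇ FOLLOW(B) ⊇ {$,a,b,d}; new: +{$,a,b,d}
  FOLLOW(S)={$}  FOLLOW(A)={$,a,b,d}  FOLLOW(B)={$,a,b,d}  FOLLOW(C)={$}
[3] — fixpoint
  FOLLOW(S)={$}  FOLLOW(A)={$,a,b,d}  FOLLOW(B)={$,a,b,d}  FOLLOW(C)={$}

FOLLOW(B) = ["$", "a", "b", "d"]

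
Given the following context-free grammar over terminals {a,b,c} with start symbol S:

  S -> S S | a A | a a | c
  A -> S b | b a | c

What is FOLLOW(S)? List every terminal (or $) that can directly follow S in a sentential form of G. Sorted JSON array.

FIRST sets, iterate to fixpoint:
iter 1:
  A via A→b a: +{b}
  A via A→c: +{c}
  S via S→a A: +{a}
  S via S→c: +{c}
  FIRST[S]={a,c}  FIRST[A]={b,c}
iter 2:
  A via A→S b: +{a}
  FIRST[S]={a,c}  FIRST[A]={a,b,c}
iter 3: done
  FIRST[S]={a,c}  FIRST[A]={a,b,c}

FOLLOW iteration:
initialize: $ ∈ FOLLOW(S)
iter 1:
  A→S b: FOLLOW(S) ⊇ FIRST(b) = {b}; new: +{b}
  S→S S: FOLLOW(S) ⊇ FIRST(S) = {a,c}; new: +{a,c}
  S→a A: FOLLOW(A) ⊇ FOLLOW(S) ⊇ {$,a,b,c}; new: +{$,a,b,c}
  FOLLOW(S)={$,a,b,c}  FOLLOW(A)={$,a,b,c}
iter 2: — fixpoint
  FOLLOW(S)={$,a,b,c}  FOLLOW(A)={$,a,b,c}

FOLLOW(S) = ["$", "a", "b", "c"]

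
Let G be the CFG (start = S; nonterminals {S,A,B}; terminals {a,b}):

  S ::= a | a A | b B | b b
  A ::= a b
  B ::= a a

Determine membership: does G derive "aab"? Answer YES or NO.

CNF form of G:
  S -> T0 A | T1 B | T1 T1 | a
  A -> T0 T1
  B -> T0 T0
  T0 -> a
  T1 -> b

CYK fill:
  T[0,0] 'a' = {S,T0}  orig:{S}
  T[1,1] 'a' = {S,T0}  orig:{S}
  T[2,2] 'b' = {T1}  orig:{}
  T[0,1] 'aa' = {B}
  T[1,2] 'ab' = {A}
  T[0,2] 'aab' = {S}

S ∈ T[0,2] ⇒ YES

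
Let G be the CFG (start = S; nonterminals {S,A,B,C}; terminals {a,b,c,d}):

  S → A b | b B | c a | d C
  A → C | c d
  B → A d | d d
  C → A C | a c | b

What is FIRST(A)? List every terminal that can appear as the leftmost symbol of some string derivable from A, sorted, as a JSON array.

FIRST iteration:
[1]
  A via A→c d: +{c}
  B via B→A d: +{c}
  B via B→d d: +{d}
  C via C→A C: +{c}
  C via C→a c: +{a}
  C via C→b: +{b}
  S via S→A b: +{c}
  S via S→b B: +{b}
  S via S→d C: +{d}
  S: {b,c,d}  A: {c}  B: {c,d}  C: {a,b,c}
[2]
  A via A→C: +{a,b}
  B via B→A d: +{a,b}
  S via S→A b: +{a}
  S: {a,b,c,d}  A: {a,b,c}  B: {a,b,c,d}  C: {a,b,c}
[3] done
  S: {a,b,c,d}  A: {a,b,c}  B: {a,b,c,d}  C: {a,b,c}

FIRST(A) = ["a", "b", "c"]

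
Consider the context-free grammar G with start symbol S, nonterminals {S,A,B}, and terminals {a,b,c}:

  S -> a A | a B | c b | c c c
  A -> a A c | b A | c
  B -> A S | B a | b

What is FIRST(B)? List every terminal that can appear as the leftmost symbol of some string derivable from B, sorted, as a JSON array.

FIRST iteration:
pass 1:
  A via A→a A c: +{a}
  A via A→b A: +{b}
  A via A→c: +{c}
  B via B→A S: +{a,b,c}
  S via S→a A: +{a}
  S via S→c b: +{c}
  S: {a,c}  A: {a,b,c}  B: {a,b,c}
pass 2: done
  S: {a,c}  A: {a,b,c}  B: {a,b,c}

FIRST(B) = ["a", "b", "c"]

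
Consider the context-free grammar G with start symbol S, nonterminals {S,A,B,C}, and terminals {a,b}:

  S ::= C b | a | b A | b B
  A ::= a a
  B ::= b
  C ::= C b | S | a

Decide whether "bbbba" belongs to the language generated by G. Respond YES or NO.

CNF form of G:
  S -> C T1 | T1 A | T1 B | a
  A -> T0 T0
  B -> b
  C -> C T1 | T1 A | T1 B | a
  T0 -> a
  T1 -> b

CYK fill:
  [0..0]={B,T1}  "b"  orig:{B}
  [1..1]={B,T1}  "b"  orig:{B}
  [2..2]={B,T1}  "b"  orig:{B}
  [3..3]={B,T1}  "b"  orig:{B}
  [4..4]={C,S,T0}  "a"  orig:{C,S}
  [0..1]={C,S}  "bb"
  [1..2]={C,S}  "bb"
  [2..3]={C,S}  "bb"
  [3..4]=∅  "ba"
  [0..2]={C,S}  "bbb"
  [1..3]={C,S}  "bbb"
  [2..4]=∅  "bba"
  [0..3]={C,S}  "bbbb"
  [1..4]=∅  "bbba"
  [0..4]=∅  "bbbba"

S ∉ T[0,4] ⇒ NO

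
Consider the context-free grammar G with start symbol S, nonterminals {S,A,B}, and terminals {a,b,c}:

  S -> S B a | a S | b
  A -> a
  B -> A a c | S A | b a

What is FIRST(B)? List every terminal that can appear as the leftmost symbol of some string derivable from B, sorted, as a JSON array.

Compute FIRST by fixpoint:
[1]
  A via A→a: +{a}
  B via B→A a c: +{a}
  B via B→b a: +{b}
  S via S→a S: +{a}
  S via S→b: +{b}
  S: {a,b}  A: {a}  B: {a,b}
[2] done
  S: {a,b}  A: {a}  B: {a,b}

FIRST(B) = ["a", "b"]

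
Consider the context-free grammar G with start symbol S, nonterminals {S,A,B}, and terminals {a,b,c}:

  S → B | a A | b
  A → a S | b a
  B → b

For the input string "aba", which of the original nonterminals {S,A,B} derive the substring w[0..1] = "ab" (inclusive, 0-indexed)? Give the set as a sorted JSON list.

Convert to CNF:
  S -> T0 A | b
  A -> T0 S | T1 T0
  B -> b
  T0 -> a
  T1 -> b

CYK table (by increasing span), restricted to cells inside w[0..1]:
  cell(0,0) a: {T0}  orig:{}
  cell(1,1) b: {B,S,T1}  orig:{B,S}
  cell(0,1) ab: {A}

Original NTs in T[0,1] deriving "ab": ["A"]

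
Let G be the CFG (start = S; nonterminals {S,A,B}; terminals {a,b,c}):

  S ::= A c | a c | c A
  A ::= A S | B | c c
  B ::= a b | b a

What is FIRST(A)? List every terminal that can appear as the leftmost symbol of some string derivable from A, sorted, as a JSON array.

FIRST iteration:
pass 1:
  A via A→c c: +{c}
  B via B→a b: +{a}
  B via B→b a: +{b}
  S via S→A c: +{c}
  S via S→a c: +{a}
  S: {a,c}  A: {c}  B: {a,b}
pass 2:
  A via A→B: +{a,b}
  S via S→A c: +{b}
  S: {a,b,c}  A: {a,b,c}  B: {a,b}
pass 3: — fixpoint
  S: {a,b,c}  A: {a,b,c}  B: {a,b}

FIRST(A) = ["a", "b", "c"]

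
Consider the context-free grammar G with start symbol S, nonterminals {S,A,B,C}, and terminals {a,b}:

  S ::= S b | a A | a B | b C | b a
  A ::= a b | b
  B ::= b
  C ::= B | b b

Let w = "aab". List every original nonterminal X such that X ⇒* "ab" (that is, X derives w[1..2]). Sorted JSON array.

Convert to CNF:
  S -> S T1 | T0 A | T0 B | T1 C | T1 T0
  A -> T0 T1 | b
  B -> b
  C -> T1 T1 | b
  T0 -> a
  T1 -> b

CYK table (by increasing span) (cells [i..j] with 1 ≤ i ≤ j ≤ 2 only):
  T[1,1] 'a' = {T0}  orig:{}
  T[2,2] 'b' = {A,B,C,T1}  orig:{A,B,C}
  T[1,2] 'ab' = {A,S}

Original NTs in T[1,2] deriving "ab": ["A", "S"]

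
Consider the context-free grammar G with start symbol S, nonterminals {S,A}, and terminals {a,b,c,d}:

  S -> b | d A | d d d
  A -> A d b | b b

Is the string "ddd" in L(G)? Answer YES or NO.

CNF form of G:
  S -> T0 A | T0 X3 | b
  A -> A X2 | T1 T1
  T0 -> d
  T1 -> b
  X2 -> T0 T1
  X3 -> T0 T0

CYK table (by increasing span):
  cell(0,0) d: {T0}  orig:{}
  cell(1,1) d: {T0}  orig:{}
  cell(2,2) d: {T0}  orig:{}
  cell(0,1) dd: {X3}  orig:{}
  cell(1,2) dd: {X3}  orig:{}
  cell(0,2) ddd: {S}

S ∈ T[0,2] ⇒ YES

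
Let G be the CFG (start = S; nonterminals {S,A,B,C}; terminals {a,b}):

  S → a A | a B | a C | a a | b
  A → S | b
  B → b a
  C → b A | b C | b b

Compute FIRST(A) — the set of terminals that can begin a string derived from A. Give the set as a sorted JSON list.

FIRST iteration:
[1]
  A via A→b: +{b}
  B via B→b a: +{b}
  C via C→b A: +{b}
  S via S→a A: +{a}
  S via S→b: +{b}
  FIRST[S]={a,b}  FIRST[A]={b}  FIRST[B]={b}  FIRST[C]={b}
[2]
  A via A→S: +{a}
  FIRST[S]={a,b}  FIRST[A]={a,b}  FIRST[B]={b}  FIRST[C]={b}
[3] (no change)
  FIRST[S]={a,b}  FIRST[A]={a,b}  FIRST[B]={b}  FIRST[C]={b}

FIRST(A) = ["a", "b"]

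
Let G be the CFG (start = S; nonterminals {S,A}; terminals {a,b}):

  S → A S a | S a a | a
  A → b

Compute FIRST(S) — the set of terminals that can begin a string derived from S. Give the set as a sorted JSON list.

Compute FIRST by fixpoint:
iter 1:
  A via A→b: +{b}
  S via S→A S a: +{b}
  S via S→a: +{a}
  S: {a,b}  A: {b}
iter 2: — fixpoint
  S: {a,b}  A: {b}

FIRST(S) = ["a", "b"]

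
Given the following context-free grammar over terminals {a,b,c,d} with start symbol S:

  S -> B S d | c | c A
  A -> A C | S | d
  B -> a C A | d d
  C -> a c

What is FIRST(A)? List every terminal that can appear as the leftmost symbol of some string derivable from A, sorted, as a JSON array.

FIRST iteration:
[1]
  A via A→d: +{d}
  B via B→a C A: +{a}
  B via B→d d: +{d}
  C via C→a c: +{a}
  S via S→B S d: +{a,d}
  S via S→c: +{c}
  FIRST(S)={a,c,d}  FIRST(A)={d}  FIRST(B)={a,d}  FIRST(C)={a}
[2]
  A via A→S: +{a,c}
  FIRST(S)={a,c,d}  FIRST(A)={a,c,d}  FIRST(B)={a,d}  FIRST(C)={a}
[3] (stable)
  FIRST(S)={a,c,d}  FIRST(A)={a,c,d}  FIRST(B)={a,d}  FIRST(C)={a}

FIRST(A) = ["a", "c", "d"]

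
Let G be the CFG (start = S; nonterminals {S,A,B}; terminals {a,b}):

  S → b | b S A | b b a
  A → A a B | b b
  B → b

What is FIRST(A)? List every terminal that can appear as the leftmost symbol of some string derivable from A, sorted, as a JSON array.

FIRST iteration:
iter 1:
  A via A→b b: +{b}
  B via B→b: +{b}
  S via S→b: +{b}
  FIRST(S)={b}  FIRST(A)={b}  FIRST(B)={b}
iter 2: done
  FIRST(S)={b}  FIRST(A)={b}  FIRST(B)={b}

FIRST(A) = ["b"]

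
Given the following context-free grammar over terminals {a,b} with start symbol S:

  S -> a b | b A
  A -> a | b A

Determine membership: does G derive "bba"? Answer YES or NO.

CNF form of G:
  S -> T0 A | T1 T0
  A -> T0 A | a
  T0 -> b
  T1 -> a

Fill CYK table bottom-up:
  cell(0,0) b: {T0}  orig:{}
  cell(1,1) b: {T0}  orig:{}
  cell(2,2) a: {A,T1}  orig:{A}
  cell(0,1) bb: ∅
  cell(1,2) ba: {A,S}
  cell(0,2) bba: {A,S}

S ∈ T[0,2] ⇒ YES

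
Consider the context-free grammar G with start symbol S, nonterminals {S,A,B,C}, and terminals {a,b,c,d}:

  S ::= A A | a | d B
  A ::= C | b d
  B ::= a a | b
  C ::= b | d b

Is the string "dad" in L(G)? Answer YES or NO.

Convert to CNF:
  S -> A A | T1 B | a
  A -> T0 T1 | T1 T0 | b
  B -> T2 T2 | b
  C -> T1 T0 | b
  T0 -> b
  T1 -> d
  T2 -> a

CYK table (by increasing span):
  T[0,0] 'd' = {T1}  orig:{}
  T[1,1] 'a' = {S,T2}  orig:{S}
  T[2,2] 'd' = {T1}  orig:{}
  T[0,1] 'da' = ∅
  T[1,2] 'ad' = ∅
  T[0,2] 'dad' = ∅

S ∉ T[0,2] ⇒ NO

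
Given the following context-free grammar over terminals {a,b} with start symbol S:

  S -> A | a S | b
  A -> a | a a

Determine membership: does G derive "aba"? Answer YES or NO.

CNF form of G:
  S -> T0 S | T0 T0 | a | b
  A -> T0 T0 | a
  T0 -> a

CYK fill:
  T[0,0] 'a' = {A,S,T0}  orig:{A,S}
  T[1,1] 'b' = {S}
  T[2,2] 'a' = {A,S,T0}  orig:{A,S}
  T[0,1] 'ab' = {S}
  T[1,2] 'ba' = ∅
  T[0,2] 'aba' = ∅

S ∉ T[0,2] ⇒ NO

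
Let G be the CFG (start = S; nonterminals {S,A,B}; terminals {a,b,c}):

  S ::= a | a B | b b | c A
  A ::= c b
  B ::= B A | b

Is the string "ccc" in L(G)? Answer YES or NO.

Convert to CNF:
  S -> T0 A | T1 T1 | T2 B | a
  A -> T0 T1
  B -> B A | b
  T0 -> c
  T1 -> b
  T2 -> a

CYK fill:
  [0..0]={T0}  "c"  orig:{}
  [1..1]={T0}  "c"  orig:{}
  [2..2]={T0}  "c"  orig:{}
  [0..1]=∅  "cc"
  [1..2]=∅  "cc"
  [0..2]=∅  "ccc"

S ∉ T[0,2] ⇒ NO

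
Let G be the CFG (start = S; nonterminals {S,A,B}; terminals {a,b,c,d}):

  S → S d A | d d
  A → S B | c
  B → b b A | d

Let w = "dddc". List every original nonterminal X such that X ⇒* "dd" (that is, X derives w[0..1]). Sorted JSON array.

Convert to CNF:
  S -> S X3 | T1 T1
  A -> S B | c
  B -> T0 X2 | d
  T0 -> b
  T1 -> d
  X2 -> T0 A
  X3 -> T1 A

CYK table (by increasing span), restricted to cells inside w[0..1]:
  T[0,0] 'd' = {B,T1}  orig:{B}
  T[1,1] 'd' = {B,T1}  orig:{B}
  T[0,1] 'dd' = {S}

Original NTs in T[0,1] deriving "dd": ["S"]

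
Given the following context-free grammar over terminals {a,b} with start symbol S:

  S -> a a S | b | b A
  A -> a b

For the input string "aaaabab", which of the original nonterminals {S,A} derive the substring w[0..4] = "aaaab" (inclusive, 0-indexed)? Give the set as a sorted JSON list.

Convert to CNF:
  S -> T0 X2 | T1 A | b
  A -> T0 T1
  T0 -> a
  T1 -> b
  X2 -> T0 S

CYK table (by increasing span) (cells [i..j] with 0 ≤ i ≤ j ≤ 4 only):
  T[0,0] 'a' = {T0}  orig:{}
  T[1,1] 'a' = {T0}  orig:{}
  T[2,2] 'a' = {T0}  orig:{}
  T[3,3] 'a' = {T0}  orig:{}
  T[4,4] 'b' = {S,T1}  orig:{S}
  T[0,1] 'aa' = ∅
  T[1,2] 'aa' = ∅
  T[2,3] 'aa' = ∅
  T[3,4] 'ab' = {A,X2}  orig:{A}
  T[0,2] 'aaa' = ∅
  T[1,3] 'aaa' = ∅
  T[2,4] 'aab' = {S}
  T[0,3] 'aaaa' = ∅
  T[1,4] 'aaab' = {X2}  orig:{}
  T[0,4] 'aaaab' = {S}

Original NTs in T[0,4] deriving "aaaab": ["S"]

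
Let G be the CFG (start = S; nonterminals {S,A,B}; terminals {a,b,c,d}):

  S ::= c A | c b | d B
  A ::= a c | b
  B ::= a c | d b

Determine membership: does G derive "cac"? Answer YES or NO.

Convert to CNF:
  S -> T1 A | T1 T3 | T2 B
  A -> T0 T1 | b
  B -> T0 T1 | T2 T3
  T0 -> a
  T1 -> c
  T2 -> d
  T3 -> b

Fill CYK table bottom-up:
  T[0,0] 'c' = {T1}  orig:{}
  T[1,1] 'a' = {T0}  orig:{}
  T[2,2] 'c' = {T1}  orig:{}
  T[0,1] 'ca' = ∅
  T[1,2] 'ac' = {A,B}
  T[0,2] 'cac' = {S}

S ∈ T[0,2] ⇒ YES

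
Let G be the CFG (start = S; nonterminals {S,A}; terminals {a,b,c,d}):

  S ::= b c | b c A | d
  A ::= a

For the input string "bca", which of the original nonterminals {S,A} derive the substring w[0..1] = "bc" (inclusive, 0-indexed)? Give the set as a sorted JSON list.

Convert to CNF:
  S -> T0 T1 | T0 X2 | d
  A -> a
  T0 -> b
  T1 -> c
  X2 -> T1 A

Fill CYK table bottom-up — only the sub-triangle for w[0..1]:
  cell(0,0) b: {T0}  orig:{}
  cell(1,1) c: {T1}  orig:{}
  cell(0,1) bc: {S}

Original NTs in T[0,1] deriving "bc": ["S"]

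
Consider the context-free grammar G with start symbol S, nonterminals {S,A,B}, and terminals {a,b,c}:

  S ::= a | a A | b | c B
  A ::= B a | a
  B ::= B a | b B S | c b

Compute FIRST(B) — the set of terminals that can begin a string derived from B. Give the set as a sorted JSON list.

Compute FIRST by fixpoint:
[1]
  A via A→a: +{a}
  B via B→b B S: +{b}
  B via B→c b: +{c}
  S via S→a: +{a}
  S via S→b: +{b}
  S via S→c B: +{c}
  FIRST(S)={a,b,c}  FIRST(A)={a}  FIRST(B)={b,c}
[2]
  A via A→B a: +{b,c}
  FIRST(S)={a,b,c}  FIRST(A)={a,b,c}  FIRST(B)={b,c}
[3] — fixpoint
  FIRST(S)={a,b,c}  FIRST(A)={a,b,c}  FIRST(B)={b,c}

FIRST(B) = ["b", "c"]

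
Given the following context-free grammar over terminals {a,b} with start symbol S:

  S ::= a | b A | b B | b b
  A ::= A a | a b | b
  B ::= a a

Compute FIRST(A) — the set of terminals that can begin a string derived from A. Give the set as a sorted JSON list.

FIRST sets, iterate to fixpoint:
[1]
  A via A→a b: +{a}
  A via A→b: +{b}
  B via B→a a: +{a}
  S via S→a: +{a}
  S via S→b A: +{b}
  FIRST[S]={a,b}  FIRST[A]={a,b}  FIRST[B]={a}
[2] (stable)
  FIRST[S]={a,b}  FIRST[A]={a,b}  FIRST[B]={a}

FIRST(A) = ["a", "b"]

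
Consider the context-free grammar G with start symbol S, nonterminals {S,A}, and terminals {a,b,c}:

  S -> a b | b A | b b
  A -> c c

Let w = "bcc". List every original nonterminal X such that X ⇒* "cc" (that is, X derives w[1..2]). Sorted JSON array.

CNF form of G:
  S -> T1 T2 | T2 A | T2 T2
  A -> T0 T0
  T0 -> c
  T1 -> a
  T2 -> b

CYK fill (cells [i..j] with 1 ≤ i ≤ j ≤ 2 only):
  [1..1]={T0}  "c"  orig:{}
  [2..2]={T0}  "c"  orig:{}
  [1..2]={A}  "cc"

Original NTs in T[1,2] deriving "cc": ["A"]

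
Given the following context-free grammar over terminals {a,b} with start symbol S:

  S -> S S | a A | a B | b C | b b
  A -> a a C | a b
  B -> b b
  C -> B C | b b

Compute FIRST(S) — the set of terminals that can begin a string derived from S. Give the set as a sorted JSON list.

FIRST sets, iterate to fixpoint:
round 1:
  A via A→a a C: +{a}
  B via B→b b: +{b}
  C via C→B C: +{b}
  S via S→a A: +{a}
  S via S→b C: +{b}
  FIRST[S]={a,b}  FIRST[A]={a}  FIRST[B]={b}  FIRST[C]={b}
round 2: (stable)
  FIRST[S]={a,b}  FIRST[A]={a}  FIRST[B]={b}  FIRST[C]={b}

FIRST(S) = ["a", "b"]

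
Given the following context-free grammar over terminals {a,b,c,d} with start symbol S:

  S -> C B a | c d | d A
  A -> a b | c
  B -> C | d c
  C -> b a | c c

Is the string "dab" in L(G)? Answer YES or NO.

CNF form of G:
  S -> C X4 | T2 T3 | T3 A
  A -> T0 T1 | c
  B -> T1 T0 | T2 T2 | T3 T2
  C -> T1 T0 | T2 T2
  T0 -> a
  T1 -> b
  T2 -> c
  T3 -> d
  X4 -> B T0

CYK table (by increasing span):
  T[0,0] 'd' = {T3}  orig:{}
  T[1,1] 'a' = {T0}  orig:{}
  T[2,2] 'b' = {T1}  orig:{}
  T[0,1] 'da' = ∅
  T[1,2] 'ab' = {A}
  T[0,2] 'dab' = {S}

S ∈ T[0,2] ⇒ YES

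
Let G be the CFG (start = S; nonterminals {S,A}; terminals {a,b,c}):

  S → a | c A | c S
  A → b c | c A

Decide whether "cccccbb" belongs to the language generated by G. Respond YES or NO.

CNF form of G:
  S -> T1 A | T1 S | a
  A -> T0 T1 | T1 A
  T0 -> b
  T1 -> c

CYK table (by increasing span):
  T[0,0] 'c' = {T1}  orig:{}
  T[1,1] 'c' = {T1}  orig:{}
  T[2,2] 'c' = {T1}  orig:{}
  T[3,3] 'c' = {T1}  orig:{}
  T[4,4] 'c' = {T1}  orig:{}
  T[5,5] 'b' = {T0}  orig:{}
  T[6,6] 'b' = {T0}  orig:{}
  T[0,1] 'cc' = ∅
  T[1,2] 'cc' = ∅
  T[2,3] 'cc' = ∅
  T[3,4] 'cc' = ∅
  T[4,5] 'cb' = ∅
  T[5,6] 'bb' = ∅
  T[0,2] 'ccc' = ∅
  T[1,3] 'ccc' = ∅
  T[2,4] 'ccc' = ∅
  T[3,5] 'ccb' = ∅
  T[4,6] 'cbb' = ∅
  T[0,3] 'cccc' = ∅
  T[1,4] 'cccc' = ∅
  T[2,5] 'cccb' = ∅
  T[3,6] 'ccbb' = ∅
  T[0,4] 'ccccc' = ∅
  T[1,5] 'ccccb' = ∅
  T[2,6] 'cccbb' = ∅
  T[0,5] 'cccccb' = ∅
  T[1,6] 'ccccbb' = ∅
  T[0,6] 'cccccbb' = ∅

S ∉ T[0,6] ⇒ NO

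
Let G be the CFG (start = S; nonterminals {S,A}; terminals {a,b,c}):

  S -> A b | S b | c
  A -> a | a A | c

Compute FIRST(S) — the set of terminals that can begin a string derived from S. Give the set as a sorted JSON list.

FIRST iteration:
round 1:
  A via A→a: +{a}
  A via A→c: +{c}
  S via S→A b: +{a,c}
  S: {a,c}  A: {a,c}
round 2: (stable)
  S: {a,c}  A: {a,c}

FIRST(S) = ["a", "c"]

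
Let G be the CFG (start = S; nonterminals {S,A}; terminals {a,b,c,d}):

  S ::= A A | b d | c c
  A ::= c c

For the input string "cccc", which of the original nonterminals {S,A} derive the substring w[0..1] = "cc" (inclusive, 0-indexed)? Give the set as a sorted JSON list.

CNF form of G:
  S -> A A | T0 T0 | T1 T2
  A -> T0 T0
  T0 -> c
  T1 -> b
  T2 -> d

CYK table (by increasing span) (cells [i..j] with 0 ≤ i ≤ j ≤ 1 only):
  T[0,0] 'c' = {T0}  orig:{}
  T[1,1] 'c' = {T0}  orig:{}
  T[0,1] 'cc' = {A,S}

Original NTs in T[0,1] deriving "cc": ["A", "S"]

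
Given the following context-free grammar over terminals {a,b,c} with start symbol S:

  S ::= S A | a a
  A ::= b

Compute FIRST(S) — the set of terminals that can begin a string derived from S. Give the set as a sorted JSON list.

FIRST sets, iterate to fixpoint:
iter 1:
  A via A→b: +{b}
  S via S→a a: +{a}
  S: {a}  A: {b}
iter 2: done
  S: {a}  A: {b}

FIRST(S) = ["a"]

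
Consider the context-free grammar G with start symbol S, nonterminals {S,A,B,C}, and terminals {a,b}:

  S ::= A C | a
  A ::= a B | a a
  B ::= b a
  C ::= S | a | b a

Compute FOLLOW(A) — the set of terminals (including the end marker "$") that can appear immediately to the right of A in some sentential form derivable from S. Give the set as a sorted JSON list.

FIRST iteration:
iter 1:
  A via A→a B: +{a}
  B via B→b a: +{b}
  C via C→a: +{a}
  C via C→b a: +{b}
  S via S→A C: +{a}
  S: {a}  A: {a}  B: {b}  C: {a,b}
iter 2: (no change)
  S: {a}  A: {a}  B: {b}  C: {a,b}

FOLLOW iteration:
initialize: $ ∈ FOLLOW(S)
round 1:
  S→A C: FOLLOW(A) ⊇ FIRST(C) = {a,b}; new: +{a,b}
  S→A C: FOLLOW(C) ⊇ FOLLOW(S) ⊇ {$}; new: +{$}
  FOLLOW[S]={$}  FOLLOW[A]={a,b}  FOLLOW[B]={}  FOLLOW[C]={$}
round 2:
  A→a B: FOLLOW(B) ⊇ FOLLOW(A) ⊇ {a,b}; new: +{a,b}
  FOLLOW[S]={$}  FOLLOW[A]={a,b}  FOLLOW[B]={a,b}  FOLLOW[C]={$}
round 3: done
  FOLLOW[S]={$}  FOLLOW[A]={a,b}  FOLLOW[B]={a,b}  FOLLOW[C]={$}

FOLLOW(A) = ["a", "b"]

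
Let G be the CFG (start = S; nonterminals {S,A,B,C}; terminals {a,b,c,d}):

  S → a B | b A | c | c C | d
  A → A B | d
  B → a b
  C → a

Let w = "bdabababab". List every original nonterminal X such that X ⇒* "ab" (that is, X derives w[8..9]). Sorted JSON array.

Convert to CNF:
  S -> T0 B | T1 A | T2 C | c | d
  A -> A B | d
  B -> T0 T1
  C -> a
  T0 -> a
  T1 -> b
  T2 -> c

CYK fill — only the sub-triangle for w[8..9]:
  [8..8]={C,T0}  "a"  orig:{C}
  [9..9]={T1}  "b"  orig:{}
  [8..9]={B}  "ab"

Original NTs in T[8,9] deriving "ab": ["B"]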